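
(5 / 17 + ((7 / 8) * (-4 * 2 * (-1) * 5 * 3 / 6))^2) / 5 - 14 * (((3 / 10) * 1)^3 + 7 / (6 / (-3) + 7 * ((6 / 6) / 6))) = 379378 / 2125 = 178.53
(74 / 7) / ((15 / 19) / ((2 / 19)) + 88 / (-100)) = 3700 / 2317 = 1.60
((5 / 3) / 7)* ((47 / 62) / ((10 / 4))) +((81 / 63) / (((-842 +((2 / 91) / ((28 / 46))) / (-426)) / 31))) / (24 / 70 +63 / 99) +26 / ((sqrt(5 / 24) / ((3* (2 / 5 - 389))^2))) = 102904739171 / 4313602806933 +1766816532* sqrt(30) / 125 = 77418021.59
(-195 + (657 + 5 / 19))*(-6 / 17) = -52698 / 323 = -163.15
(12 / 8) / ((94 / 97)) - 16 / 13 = 775 / 2444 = 0.32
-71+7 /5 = -69.60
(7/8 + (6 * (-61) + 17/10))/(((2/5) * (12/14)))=-101759/96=-1059.99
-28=-28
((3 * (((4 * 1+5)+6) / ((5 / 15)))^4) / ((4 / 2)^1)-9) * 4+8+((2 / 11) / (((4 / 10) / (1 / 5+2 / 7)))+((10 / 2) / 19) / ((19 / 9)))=683909670036 / 27797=24603722.35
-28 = -28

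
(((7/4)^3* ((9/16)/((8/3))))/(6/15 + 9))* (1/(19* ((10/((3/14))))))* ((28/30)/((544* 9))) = 1029/39796080640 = 0.00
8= 8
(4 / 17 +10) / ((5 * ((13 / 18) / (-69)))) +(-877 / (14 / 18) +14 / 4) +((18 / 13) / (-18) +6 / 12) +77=-9608581 / 7735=-1242.22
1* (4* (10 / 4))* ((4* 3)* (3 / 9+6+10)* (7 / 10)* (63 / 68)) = 21609 / 17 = 1271.12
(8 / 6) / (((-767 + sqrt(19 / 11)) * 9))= -8437 / 43680330-sqrt(209) / 43680330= -0.00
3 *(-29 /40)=-2.18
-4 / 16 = -1 / 4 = -0.25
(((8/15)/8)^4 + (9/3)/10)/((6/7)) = 212639/607500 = 0.35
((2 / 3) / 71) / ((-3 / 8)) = -16 / 639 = -0.03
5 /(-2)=-5 /2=-2.50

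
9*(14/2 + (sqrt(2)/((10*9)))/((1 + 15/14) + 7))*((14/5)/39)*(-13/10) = -147/25 - 49*sqrt(2)/47625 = -5.88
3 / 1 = 3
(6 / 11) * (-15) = -8.18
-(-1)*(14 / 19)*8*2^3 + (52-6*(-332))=39732 / 19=2091.16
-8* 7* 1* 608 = -34048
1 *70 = 70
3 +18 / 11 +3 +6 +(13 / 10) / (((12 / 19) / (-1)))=15283 / 1320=11.58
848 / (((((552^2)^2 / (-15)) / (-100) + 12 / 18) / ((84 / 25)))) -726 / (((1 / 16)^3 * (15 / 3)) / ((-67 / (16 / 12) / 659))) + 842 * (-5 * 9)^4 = 3452771599.99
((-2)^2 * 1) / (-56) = -1 / 14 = -0.07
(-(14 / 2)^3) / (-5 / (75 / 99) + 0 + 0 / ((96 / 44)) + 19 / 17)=29155 / 466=62.56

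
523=523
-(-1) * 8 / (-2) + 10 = 6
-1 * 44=-44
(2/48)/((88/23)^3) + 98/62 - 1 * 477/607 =244839232007/307758206976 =0.80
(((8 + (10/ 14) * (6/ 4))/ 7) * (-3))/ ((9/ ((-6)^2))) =-762/ 49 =-15.55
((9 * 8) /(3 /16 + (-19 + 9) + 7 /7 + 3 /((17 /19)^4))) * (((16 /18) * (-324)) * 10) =92367544320 /1840351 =50190.18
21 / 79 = 0.27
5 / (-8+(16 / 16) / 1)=-5 / 7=-0.71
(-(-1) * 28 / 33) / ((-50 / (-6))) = 28 / 275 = 0.10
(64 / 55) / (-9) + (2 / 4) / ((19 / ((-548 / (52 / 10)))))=-2.90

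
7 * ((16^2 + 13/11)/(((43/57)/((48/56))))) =967518/473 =2045.49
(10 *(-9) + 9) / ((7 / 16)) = -1296 / 7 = -185.14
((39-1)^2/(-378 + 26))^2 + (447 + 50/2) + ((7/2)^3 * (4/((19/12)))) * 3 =119735747/147136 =813.78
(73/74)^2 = 5329/5476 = 0.97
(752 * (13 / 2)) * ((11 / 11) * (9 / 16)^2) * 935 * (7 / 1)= 323918595 / 32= 10122456.09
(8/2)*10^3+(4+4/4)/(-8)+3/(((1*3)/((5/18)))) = 287975/72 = 3999.65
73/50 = 1.46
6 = 6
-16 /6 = -8 /3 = -2.67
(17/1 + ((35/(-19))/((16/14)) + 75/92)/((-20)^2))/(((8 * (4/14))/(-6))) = -99834063/2237440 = -44.62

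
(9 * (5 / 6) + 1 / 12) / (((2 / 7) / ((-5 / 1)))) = -3185 / 24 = -132.71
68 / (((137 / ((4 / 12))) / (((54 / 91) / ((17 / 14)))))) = 144 / 1781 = 0.08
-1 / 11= -0.09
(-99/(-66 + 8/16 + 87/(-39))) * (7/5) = 6006/2935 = 2.05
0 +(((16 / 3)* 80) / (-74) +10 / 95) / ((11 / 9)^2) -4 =-662578 / 85063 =-7.79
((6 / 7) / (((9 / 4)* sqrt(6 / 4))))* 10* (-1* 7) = -80* sqrt(6) / 9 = -21.77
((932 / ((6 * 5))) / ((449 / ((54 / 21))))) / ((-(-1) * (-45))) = -932 / 235725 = -0.00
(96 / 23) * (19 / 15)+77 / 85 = 6.19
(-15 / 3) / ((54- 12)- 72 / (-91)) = -455 / 3894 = -0.12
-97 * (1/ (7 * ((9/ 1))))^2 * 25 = -2425/ 3969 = -0.61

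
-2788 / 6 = -1394 / 3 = -464.67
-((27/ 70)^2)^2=-0.02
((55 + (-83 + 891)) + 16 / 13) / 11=78.57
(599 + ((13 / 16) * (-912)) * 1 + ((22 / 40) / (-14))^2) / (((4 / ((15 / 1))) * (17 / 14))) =-33398037 / 76160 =-438.52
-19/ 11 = -1.73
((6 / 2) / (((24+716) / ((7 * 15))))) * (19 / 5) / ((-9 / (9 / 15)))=-399 / 3700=-0.11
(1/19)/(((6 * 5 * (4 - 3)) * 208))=1/118560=0.00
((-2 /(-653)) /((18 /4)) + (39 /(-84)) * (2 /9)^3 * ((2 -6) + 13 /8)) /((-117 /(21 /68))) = -0.00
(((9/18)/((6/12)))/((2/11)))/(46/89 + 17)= 979/3118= 0.31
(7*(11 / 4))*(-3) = -231 / 4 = -57.75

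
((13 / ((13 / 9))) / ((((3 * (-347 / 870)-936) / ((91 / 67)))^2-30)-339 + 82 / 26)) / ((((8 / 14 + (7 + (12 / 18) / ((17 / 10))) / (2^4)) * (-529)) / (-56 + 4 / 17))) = 221833123948800 / 114963263557613327063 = 0.00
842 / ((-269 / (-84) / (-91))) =-6436248 / 269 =-23926.57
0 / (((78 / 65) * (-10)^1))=0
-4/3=-1.33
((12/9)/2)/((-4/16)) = -8/3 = -2.67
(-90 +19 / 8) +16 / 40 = -3489 / 40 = -87.22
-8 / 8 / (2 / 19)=-19 / 2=-9.50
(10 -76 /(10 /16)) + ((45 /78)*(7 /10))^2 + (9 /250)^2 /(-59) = -277784407881 /2492750000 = -111.44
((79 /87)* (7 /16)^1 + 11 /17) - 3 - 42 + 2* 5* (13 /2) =497993 /23664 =21.04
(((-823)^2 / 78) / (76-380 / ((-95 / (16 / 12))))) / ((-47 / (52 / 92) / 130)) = -44026385 / 263764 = -166.92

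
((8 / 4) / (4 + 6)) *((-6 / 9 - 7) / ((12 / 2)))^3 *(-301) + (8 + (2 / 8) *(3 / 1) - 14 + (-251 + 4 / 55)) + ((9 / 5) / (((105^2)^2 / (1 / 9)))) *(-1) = -130.59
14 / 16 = 7 / 8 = 0.88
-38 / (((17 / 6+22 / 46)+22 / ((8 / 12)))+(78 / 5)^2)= -131100 / 964867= -0.14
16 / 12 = 4 / 3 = 1.33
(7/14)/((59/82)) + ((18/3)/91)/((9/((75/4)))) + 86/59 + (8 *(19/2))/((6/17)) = 217.62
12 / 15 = 0.80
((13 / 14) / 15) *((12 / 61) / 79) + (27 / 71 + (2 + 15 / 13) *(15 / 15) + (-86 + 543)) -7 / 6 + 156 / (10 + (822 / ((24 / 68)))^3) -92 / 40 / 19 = 51482058973632346720742 / 112101130751767615185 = 459.25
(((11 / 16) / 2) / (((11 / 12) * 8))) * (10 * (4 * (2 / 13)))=15 / 52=0.29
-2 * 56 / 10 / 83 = -56 / 415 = -0.13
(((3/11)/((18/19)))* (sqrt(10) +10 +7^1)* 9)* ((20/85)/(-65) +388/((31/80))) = 52305.84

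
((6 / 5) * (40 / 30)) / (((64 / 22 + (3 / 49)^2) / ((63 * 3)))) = 39933432 / 384655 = 103.82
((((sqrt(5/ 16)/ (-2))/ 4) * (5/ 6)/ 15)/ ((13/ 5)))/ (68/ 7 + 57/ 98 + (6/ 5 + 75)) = -1225 * sqrt(5)/ 158681952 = -0.00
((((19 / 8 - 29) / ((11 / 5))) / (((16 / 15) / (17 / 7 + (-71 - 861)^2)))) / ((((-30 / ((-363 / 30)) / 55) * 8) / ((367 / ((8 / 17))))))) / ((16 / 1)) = -4888561044462975 / 3670016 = -1332027174.94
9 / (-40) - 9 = -369 / 40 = -9.22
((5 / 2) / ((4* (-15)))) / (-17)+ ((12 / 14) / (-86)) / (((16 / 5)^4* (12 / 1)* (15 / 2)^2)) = 0.00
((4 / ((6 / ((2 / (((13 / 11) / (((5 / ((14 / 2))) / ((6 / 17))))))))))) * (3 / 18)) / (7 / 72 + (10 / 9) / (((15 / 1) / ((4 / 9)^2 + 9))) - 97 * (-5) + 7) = 605880 / 784570423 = 0.00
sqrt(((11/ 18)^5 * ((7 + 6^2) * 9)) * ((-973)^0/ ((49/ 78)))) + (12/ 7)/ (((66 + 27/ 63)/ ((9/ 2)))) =18/ 155 + 121 * sqrt(18447)/ 2268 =7.36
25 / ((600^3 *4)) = 0.00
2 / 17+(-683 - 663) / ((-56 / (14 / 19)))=11517 / 646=17.83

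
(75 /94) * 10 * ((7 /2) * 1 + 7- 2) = 6375 /94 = 67.82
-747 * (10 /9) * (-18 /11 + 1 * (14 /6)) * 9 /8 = -28635 /44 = -650.80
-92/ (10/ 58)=-533.60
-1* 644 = -644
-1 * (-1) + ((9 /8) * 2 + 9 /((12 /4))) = 25 /4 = 6.25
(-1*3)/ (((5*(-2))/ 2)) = 0.60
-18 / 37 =-0.49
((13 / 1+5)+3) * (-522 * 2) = -21924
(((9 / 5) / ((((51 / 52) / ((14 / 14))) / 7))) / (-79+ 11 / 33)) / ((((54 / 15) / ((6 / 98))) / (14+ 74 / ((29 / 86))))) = -132015 / 203609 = -0.65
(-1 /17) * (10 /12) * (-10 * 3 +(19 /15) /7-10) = 4181 /2142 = 1.95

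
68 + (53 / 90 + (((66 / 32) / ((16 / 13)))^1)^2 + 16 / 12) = 214490869 / 2949120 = 72.73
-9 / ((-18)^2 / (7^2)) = -49 / 36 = -1.36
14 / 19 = 0.74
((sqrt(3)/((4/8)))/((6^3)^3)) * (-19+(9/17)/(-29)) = -293 * sqrt(3)/77629752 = -0.00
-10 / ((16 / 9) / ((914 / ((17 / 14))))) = -143955 / 34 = -4233.97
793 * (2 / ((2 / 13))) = 10309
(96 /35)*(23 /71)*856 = 1890048 /2485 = 760.58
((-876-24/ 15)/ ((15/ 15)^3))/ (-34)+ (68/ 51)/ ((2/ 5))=7432/ 255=29.15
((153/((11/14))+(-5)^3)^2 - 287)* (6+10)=8856992/121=73198.28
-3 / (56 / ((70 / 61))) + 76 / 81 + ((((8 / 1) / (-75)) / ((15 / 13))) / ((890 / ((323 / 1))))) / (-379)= 365364695891 / 416662177500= 0.88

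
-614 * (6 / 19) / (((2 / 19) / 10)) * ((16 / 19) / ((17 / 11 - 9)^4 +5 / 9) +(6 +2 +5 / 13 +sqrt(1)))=-17377676906770680 / 100524748883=-172869.64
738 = 738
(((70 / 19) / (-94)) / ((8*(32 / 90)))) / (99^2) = -0.00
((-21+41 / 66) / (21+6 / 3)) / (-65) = 269 / 19734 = 0.01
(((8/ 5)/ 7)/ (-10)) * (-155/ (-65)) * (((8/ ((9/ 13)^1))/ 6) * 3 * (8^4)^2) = -8321499136/ 1575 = -5283491.51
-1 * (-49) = 49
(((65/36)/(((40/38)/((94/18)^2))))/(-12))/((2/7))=-3819361/279936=-13.64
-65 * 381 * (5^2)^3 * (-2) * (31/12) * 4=7997031250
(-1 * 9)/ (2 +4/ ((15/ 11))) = -135/ 74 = -1.82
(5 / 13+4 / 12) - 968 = -37724 / 39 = -967.28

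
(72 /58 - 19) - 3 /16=-8327 /464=-17.95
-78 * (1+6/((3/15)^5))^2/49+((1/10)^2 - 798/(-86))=-117926638378193/210700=-559689788.22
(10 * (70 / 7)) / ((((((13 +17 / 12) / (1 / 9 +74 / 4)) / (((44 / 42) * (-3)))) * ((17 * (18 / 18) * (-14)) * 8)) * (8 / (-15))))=-460625 / 1152872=-0.40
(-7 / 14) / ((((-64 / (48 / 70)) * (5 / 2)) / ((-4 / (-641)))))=3 / 224350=0.00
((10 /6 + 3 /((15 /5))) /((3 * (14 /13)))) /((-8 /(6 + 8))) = -13 /9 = -1.44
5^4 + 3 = 628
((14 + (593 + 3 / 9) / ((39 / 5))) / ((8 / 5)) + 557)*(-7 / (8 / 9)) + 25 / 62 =-62278357 / 12896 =-4829.28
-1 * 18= -18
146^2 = 21316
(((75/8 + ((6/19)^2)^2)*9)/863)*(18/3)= 0.59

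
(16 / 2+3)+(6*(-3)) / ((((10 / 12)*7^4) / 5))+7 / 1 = 17.96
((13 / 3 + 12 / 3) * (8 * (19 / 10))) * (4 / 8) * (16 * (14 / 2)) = 21280 / 3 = 7093.33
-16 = -16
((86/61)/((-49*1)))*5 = -430/2989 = -0.14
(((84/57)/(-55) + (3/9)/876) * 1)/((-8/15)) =72539/1464672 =0.05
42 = 42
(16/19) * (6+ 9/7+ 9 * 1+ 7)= 2608/133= 19.61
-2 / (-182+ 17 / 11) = 22 / 1985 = 0.01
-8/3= -2.67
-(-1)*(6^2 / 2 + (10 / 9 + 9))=253 / 9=28.11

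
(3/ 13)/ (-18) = -1/ 78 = -0.01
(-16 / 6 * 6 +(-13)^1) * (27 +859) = -25694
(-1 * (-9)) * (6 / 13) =4.15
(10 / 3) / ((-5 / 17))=-34 / 3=-11.33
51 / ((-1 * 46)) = -51 / 46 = -1.11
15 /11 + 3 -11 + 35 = 312 /11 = 28.36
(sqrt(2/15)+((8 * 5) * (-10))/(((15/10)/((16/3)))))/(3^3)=-12800/243+sqrt(30)/405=-52.66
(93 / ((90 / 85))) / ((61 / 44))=11594 / 183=63.36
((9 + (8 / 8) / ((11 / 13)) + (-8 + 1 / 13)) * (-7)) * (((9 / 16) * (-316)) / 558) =178619 / 35464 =5.04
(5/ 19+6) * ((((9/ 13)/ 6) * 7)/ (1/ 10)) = 12495/ 247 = 50.59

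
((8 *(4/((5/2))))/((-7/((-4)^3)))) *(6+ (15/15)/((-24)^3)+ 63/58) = 3246632/3915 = 829.28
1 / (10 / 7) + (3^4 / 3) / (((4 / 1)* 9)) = 29 / 20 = 1.45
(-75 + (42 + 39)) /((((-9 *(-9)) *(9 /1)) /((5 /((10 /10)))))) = 10 /243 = 0.04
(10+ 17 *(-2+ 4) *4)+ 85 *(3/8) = 1423/8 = 177.88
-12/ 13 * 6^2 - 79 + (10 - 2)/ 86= -62685/ 559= -112.14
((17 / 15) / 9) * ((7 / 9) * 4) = 476 / 1215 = 0.39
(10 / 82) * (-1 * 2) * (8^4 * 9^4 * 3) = -19663797.07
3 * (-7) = -21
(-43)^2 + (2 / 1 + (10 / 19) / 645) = 4536803 / 2451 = 1851.00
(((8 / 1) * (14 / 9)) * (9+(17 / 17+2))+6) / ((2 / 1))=233 / 3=77.67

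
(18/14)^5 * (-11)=-649539/16807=-38.65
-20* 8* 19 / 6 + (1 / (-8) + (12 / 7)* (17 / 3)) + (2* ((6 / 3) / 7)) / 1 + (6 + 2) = -82069 / 168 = -488.51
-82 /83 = -0.99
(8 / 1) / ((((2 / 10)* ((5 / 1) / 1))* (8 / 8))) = 8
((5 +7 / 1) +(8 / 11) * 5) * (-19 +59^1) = 6880 / 11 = 625.45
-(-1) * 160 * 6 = 960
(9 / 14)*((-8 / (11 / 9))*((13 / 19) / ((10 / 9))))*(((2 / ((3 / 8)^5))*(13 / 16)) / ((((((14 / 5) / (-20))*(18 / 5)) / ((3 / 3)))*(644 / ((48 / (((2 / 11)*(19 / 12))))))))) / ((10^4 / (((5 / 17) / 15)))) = 692224 / 1210369825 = 0.00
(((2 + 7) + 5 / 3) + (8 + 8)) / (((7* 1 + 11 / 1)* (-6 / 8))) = -160 / 81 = -1.98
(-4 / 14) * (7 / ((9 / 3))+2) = -26 / 21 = -1.24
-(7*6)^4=-3111696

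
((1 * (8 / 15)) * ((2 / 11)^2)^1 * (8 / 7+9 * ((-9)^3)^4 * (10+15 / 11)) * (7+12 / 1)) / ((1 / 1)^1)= 1352272620671081504 / 139755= 9676023188229.98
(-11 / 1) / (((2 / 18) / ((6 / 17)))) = -594 / 17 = -34.94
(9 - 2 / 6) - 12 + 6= 8 / 3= 2.67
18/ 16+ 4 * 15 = 489/ 8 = 61.12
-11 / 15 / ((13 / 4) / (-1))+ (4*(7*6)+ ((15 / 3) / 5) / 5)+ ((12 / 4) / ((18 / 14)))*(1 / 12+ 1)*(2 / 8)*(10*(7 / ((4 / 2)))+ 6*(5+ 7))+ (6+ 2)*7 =2733529 / 9360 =292.04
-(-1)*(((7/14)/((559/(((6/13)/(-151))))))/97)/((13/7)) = -21/1383716737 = -0.00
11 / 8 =1.38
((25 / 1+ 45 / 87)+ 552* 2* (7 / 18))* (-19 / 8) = -187967 / 174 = -1080.27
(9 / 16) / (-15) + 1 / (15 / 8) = 119 / 240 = 0.50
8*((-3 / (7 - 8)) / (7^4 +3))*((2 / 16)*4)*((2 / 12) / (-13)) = -1 / 15626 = -0.00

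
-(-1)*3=3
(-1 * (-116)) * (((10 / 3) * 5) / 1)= 5800 / 3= 1933.33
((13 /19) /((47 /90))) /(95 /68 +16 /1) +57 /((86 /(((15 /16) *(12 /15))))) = 16001253 /27954472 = 0.57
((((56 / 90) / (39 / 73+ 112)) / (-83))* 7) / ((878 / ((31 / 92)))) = -3577 / 19987516350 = -0.00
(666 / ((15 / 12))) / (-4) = -666 / 5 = -133.20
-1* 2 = -2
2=2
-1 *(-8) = 8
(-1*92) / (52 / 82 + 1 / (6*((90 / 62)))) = -1018440 / 8291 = -122.84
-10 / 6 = -5 / 3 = -1.67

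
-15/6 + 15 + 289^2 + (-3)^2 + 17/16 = 1336697/16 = 83543.56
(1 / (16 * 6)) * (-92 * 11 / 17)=-0.62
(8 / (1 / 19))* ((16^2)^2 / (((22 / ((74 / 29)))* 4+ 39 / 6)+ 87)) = 737148928 / 9471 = 77832.22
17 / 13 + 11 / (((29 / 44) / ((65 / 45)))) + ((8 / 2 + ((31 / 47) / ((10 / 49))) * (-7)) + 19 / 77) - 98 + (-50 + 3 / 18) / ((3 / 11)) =-5601062828 / 20465445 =-273.68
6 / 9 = 2 / 3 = 0.67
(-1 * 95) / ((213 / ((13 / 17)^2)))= -16055 / 61557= -0.26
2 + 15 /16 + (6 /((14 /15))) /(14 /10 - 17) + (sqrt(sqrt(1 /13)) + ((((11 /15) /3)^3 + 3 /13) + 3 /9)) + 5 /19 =13^(3 /4) /13 + 8488512659 /2520882000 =3.89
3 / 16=0.19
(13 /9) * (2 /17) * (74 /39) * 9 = 148 /51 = 2.90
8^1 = 8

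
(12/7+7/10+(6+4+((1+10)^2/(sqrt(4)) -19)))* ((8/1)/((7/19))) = 286824/245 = 1170.71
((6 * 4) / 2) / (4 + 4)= 3 / 2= 1.50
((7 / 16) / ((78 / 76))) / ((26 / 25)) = 3325 / 8112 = 0.41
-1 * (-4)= 4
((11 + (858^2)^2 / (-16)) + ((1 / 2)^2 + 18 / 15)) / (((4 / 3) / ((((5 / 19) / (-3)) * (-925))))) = -2061234075224.26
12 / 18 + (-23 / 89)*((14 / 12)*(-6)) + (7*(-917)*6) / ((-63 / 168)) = 27422629 / 267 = 102706.48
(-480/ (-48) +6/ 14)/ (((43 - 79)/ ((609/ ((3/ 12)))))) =-2117/ 3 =-705.67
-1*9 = -9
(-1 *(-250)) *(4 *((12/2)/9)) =2000/3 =666.67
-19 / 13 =-1.46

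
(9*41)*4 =1476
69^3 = 328509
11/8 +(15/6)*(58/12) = 323/24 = 13.46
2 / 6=1 / 3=0.33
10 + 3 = 13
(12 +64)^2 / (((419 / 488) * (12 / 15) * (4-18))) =-1761680 / 2933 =-600.64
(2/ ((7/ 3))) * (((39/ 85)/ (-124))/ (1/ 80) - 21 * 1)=-67338/ 3689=-18.25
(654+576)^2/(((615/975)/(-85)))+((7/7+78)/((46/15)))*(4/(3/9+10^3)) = -14071891560390/69023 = -203872499.90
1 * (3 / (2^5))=3 / 32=0.09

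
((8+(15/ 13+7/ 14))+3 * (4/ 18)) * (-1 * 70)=-28175/ 39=-722.44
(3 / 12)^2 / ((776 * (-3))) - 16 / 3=-66219 / 12416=-5.33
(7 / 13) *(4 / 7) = 0.31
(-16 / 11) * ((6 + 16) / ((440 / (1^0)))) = -4 / 55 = -0.07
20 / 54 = 10 / 27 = 0.37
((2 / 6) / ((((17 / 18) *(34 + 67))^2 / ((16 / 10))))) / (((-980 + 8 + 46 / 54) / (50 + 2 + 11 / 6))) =-73872 / 22735835785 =-0.00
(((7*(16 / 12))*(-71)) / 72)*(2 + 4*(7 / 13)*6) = -48209 / 351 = -137.35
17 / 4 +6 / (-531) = 3001 / 708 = 4.24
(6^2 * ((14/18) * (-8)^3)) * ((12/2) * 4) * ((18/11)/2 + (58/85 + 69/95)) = -2722234368/3553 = -766179.11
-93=-93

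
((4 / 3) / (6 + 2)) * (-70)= -35 / 3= -11.67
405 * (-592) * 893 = -214105680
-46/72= -23/36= -0.64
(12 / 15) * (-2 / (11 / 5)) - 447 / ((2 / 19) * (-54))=30853 / 396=77.91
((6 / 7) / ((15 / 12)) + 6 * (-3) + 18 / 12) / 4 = -1107 / 280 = -3.95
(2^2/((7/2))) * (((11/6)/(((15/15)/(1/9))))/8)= 11/378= 0.03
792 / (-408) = -33 / 17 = -1.94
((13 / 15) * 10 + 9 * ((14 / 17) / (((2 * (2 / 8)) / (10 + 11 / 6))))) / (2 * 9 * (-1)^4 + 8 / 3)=4694 / 527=8.91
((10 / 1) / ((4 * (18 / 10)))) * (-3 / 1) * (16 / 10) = -20 / 3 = -6.67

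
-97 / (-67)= 97 / 67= 1.45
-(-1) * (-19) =-19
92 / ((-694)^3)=-23 / 83563846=-0.00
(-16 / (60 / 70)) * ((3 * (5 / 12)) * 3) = -70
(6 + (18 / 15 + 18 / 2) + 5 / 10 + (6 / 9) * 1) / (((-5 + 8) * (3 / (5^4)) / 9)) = 65125 / 6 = 10854.17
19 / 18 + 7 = 145 / 18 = 8.06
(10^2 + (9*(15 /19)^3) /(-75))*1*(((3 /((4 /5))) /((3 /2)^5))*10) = 274198000 /555579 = 493.54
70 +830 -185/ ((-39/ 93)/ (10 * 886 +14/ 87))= 4421750890/ 1131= 3909594.07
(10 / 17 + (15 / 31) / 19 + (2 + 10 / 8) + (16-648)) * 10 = -125790575 / 20026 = -6281.36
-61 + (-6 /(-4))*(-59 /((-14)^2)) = -24089 /392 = -61.45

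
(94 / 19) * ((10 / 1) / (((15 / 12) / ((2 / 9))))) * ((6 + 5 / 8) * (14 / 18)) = 69748 / 1539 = 45.32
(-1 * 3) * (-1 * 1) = 3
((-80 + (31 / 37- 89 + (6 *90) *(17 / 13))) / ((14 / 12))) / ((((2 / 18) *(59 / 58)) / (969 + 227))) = 1263799584 / 259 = 4879535.07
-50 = -50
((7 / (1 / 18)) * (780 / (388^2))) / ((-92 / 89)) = -1093365 / 1731256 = -0.63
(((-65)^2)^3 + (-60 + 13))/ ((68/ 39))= 43254951949.15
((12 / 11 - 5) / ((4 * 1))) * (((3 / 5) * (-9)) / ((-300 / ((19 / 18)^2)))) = -15523 / 792000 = -0.02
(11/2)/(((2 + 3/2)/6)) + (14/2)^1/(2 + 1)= 247/21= 11.76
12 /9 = 4 /3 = 1.33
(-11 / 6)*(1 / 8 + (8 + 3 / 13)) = -9559 / 624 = -15.32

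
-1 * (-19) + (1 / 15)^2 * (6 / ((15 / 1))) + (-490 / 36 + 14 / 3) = 7543 / 750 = 10.06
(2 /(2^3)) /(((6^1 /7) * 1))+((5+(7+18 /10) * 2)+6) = 3467 /120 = 28.89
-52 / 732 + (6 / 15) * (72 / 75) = 7159 / 22875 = 0.31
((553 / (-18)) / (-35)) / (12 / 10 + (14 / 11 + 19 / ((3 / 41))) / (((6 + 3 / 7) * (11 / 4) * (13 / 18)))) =124267 / 3063180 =0.04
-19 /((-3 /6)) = 38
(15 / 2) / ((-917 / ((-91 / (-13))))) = -15 / 262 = -0.06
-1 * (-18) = 18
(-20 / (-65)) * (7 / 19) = 28 / 247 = 0.11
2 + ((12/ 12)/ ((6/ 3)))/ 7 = 29/ 14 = 2.07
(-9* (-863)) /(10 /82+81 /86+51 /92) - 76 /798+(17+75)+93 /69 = 620293384175 /126767697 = 4893.15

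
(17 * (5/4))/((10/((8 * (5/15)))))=17/3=5.67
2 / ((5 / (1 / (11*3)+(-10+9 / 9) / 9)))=-64 / 165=-0.39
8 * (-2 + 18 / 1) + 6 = 134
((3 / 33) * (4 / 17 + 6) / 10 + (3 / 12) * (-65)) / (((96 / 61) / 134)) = -247520981 / 179520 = -1378.79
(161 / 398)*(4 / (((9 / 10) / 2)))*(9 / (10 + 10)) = 322 / 199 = 1.62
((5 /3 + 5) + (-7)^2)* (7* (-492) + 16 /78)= -22429436 /117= -191704.58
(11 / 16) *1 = 0.69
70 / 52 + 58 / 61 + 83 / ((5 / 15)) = 398557 / 1586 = 251.30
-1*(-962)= 962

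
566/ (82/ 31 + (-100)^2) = 8773/ 155041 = 0.06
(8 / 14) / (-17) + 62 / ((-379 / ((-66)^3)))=47030.97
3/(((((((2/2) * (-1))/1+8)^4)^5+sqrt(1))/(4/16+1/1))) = 15/319169065190448008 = 0.00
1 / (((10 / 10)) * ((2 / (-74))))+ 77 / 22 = -67 / 2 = -33.50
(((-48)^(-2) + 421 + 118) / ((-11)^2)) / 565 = 1241857 / 157512960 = 0.01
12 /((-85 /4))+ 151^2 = 1938037 /85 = 22800.44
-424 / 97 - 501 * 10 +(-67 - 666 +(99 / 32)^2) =-569924183 / 99328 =-5737.80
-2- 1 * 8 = -10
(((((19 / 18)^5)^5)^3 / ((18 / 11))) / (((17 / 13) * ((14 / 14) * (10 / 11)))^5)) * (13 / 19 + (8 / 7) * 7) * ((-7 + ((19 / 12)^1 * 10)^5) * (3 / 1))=2376003081289053591986975430000317805257937346457241184967128735869024410662286148523092608836249917977291376080837809 / 6173034908173498103992522182427113410521957561959473717039265540110465264183532621581072206326179781672960000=384900315.10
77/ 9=8.56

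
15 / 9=1.67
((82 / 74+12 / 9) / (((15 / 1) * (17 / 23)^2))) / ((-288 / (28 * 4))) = -1003513 / 8661330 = -0.12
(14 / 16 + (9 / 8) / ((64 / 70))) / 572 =0.00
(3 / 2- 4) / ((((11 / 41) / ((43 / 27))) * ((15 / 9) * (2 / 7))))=-12341 / 396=-31.16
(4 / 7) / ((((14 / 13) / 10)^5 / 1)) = 4641162500 / 117649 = 39449.23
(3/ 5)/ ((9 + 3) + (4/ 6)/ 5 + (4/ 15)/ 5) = 45/ 914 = 0.05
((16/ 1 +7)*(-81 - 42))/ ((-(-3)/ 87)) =-82041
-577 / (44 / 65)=-37505 / 44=-852.39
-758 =-758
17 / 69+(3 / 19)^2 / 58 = 356567 / 1444722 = 0.25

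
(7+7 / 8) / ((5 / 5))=63 / 8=7.88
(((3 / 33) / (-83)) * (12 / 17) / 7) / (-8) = 0.00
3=3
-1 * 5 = -5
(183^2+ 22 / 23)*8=6162152 / 23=267919.65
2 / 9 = 0.22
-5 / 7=-0.71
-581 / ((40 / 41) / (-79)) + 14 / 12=5645717 / 120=47047.64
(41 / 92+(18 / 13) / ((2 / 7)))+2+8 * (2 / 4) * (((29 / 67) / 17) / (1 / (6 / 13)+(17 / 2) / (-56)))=6771404559 / 922239188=7.34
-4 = -4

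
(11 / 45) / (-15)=-11 / 675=-0.02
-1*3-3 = -6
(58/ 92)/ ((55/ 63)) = 1827/ 2530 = 0.72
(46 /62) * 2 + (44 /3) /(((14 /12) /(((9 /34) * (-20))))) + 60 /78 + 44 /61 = -185996080 /2925377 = -63.58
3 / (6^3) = 1 / 72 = 0.01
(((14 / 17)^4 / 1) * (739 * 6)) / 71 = 28.72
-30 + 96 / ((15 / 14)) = 298 / 5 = 59.60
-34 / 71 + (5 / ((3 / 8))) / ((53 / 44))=119554 / 11289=10.59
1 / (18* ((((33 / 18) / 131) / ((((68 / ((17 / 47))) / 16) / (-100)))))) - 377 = -4982557 / 13200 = -377.47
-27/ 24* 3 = -27/ 8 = -3.38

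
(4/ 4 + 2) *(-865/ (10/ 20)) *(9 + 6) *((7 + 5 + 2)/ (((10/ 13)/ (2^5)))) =-45339840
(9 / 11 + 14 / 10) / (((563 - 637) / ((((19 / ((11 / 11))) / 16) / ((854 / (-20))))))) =19 / 22792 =0.00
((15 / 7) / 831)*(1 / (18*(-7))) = -5 / 244314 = -0.00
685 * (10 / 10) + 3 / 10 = 6853 / 10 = 685.30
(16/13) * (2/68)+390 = 86198/221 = 390.04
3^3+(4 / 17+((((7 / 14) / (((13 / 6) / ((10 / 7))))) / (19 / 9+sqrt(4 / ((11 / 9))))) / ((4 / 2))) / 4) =35656183 / 1305668 - 729 *sqrt(11) / 38402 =27.25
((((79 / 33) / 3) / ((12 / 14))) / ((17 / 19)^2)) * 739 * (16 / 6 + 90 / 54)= 1917874231 / 514998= 3724.04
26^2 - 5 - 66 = 605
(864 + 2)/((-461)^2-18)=866/212503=0.00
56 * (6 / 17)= 336 / 17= 19.76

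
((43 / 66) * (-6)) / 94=-43 / 1034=-0.04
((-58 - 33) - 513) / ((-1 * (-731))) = -604 / 731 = -0.83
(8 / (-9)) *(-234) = 208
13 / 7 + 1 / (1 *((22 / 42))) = 290 / 77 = 3.77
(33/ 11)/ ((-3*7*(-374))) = 1/ 2618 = 0.00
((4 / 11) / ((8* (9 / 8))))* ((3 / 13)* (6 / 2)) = 4 / 143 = 0.03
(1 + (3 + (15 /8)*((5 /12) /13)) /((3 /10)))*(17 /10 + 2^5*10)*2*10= 22483613 /312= 72062.86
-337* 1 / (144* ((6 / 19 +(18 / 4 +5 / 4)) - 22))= 6403 / 43596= 0.15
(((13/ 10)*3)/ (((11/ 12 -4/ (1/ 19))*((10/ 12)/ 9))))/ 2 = -6318/ 22525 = -0.28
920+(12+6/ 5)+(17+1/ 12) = 950.28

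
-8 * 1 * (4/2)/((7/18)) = -288/7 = -41.14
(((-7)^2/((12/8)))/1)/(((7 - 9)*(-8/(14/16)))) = 343/192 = 1.79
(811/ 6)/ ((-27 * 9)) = -811/ 1458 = -0.56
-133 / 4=-33.25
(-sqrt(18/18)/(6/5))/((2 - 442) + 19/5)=25/13086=0.00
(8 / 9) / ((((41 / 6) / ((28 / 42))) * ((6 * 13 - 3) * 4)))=8 / 27675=0.00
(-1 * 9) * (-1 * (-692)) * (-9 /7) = 56052 /7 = 8007.43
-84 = -84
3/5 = 0.60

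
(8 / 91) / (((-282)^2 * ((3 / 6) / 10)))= 40 / 1809171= 0.00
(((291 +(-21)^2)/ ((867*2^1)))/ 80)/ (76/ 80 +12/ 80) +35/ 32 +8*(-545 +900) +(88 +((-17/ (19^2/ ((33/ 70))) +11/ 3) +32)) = 11432048585833/ 3855999840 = 2964.74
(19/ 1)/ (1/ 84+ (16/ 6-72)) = -532/ 1941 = -0.27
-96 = -96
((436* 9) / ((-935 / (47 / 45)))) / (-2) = 10246 / 4675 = 2.19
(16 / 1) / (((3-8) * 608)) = -1 / 190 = -0.01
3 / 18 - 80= -479 / 6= -79.83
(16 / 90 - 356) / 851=-16012 / 38295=-0.42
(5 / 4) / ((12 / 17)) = 85 / 48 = 1.77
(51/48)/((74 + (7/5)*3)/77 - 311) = -6545/1909504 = -0.00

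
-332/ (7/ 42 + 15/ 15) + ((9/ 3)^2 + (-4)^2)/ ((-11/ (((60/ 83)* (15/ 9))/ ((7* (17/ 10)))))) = -30942832/ 108647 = -284.80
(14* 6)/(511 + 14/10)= 10/61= 0.16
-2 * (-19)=38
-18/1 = -18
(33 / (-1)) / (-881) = 33 / 881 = 0.04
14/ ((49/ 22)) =44/ 7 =6.29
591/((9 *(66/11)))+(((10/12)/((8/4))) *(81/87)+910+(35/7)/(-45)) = 320585/348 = 921.22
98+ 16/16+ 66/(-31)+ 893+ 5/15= 92089/93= 990.20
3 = 3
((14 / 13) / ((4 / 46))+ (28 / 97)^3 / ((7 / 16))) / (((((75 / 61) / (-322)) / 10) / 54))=-104364527562792 / 59323745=-1759237.01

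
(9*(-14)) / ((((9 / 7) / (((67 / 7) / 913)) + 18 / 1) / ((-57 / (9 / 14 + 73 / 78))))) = 4865406 / 150419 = 32.35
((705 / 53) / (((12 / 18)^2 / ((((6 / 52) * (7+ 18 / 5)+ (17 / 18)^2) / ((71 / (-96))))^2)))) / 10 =746013647224 / 30477759975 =24.48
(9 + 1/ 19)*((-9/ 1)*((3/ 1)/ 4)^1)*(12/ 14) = -6966/ 133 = -52.38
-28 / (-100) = 7 / 25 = 0.28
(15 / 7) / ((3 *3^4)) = 5 / 567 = 0.01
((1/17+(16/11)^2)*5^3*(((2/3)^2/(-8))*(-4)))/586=62125/602701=0.10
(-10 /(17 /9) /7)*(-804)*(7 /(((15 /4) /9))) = 173664 /17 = 10215.53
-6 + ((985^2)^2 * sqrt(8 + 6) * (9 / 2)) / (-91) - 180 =-8472028955625 * sqrt(14) / 182 - 186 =-174172690970.49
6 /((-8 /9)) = -27 /4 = -6.75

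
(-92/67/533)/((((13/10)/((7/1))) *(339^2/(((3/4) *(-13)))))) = 1610/1367981277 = 0.00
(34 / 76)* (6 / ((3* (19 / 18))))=306 / 361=0.85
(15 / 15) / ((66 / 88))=1.33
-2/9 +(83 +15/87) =21650/261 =82.95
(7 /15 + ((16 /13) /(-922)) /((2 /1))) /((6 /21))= 293237 /179790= 1.63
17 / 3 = 5.67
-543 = -543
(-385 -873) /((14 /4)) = -2516 /7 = -359.43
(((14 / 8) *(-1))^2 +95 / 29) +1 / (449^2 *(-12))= 1778725507 / 280628592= 6.34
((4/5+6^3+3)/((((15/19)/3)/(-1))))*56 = -1169336/25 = -46773.44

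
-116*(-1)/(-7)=-116/7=-16.57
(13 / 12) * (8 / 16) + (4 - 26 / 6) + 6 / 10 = 97 / 120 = 0.81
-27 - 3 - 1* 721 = -751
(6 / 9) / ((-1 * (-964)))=1 / 1446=0.00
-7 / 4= -1.75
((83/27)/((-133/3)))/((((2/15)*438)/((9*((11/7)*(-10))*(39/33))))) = 26975/135926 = 0.20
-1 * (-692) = 692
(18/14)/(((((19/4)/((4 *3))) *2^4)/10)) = 270/133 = 2.03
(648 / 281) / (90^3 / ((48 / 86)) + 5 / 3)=486 / 275266195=0.00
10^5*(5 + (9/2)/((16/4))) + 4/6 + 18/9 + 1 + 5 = 1837526/3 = 612508.67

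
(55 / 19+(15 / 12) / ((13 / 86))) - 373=-178747 / 494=-361.84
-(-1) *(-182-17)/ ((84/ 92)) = -4577/ 21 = -217.95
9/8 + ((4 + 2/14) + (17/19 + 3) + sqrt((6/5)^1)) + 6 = sqrt(30)/5 + 16133/1064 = 16.26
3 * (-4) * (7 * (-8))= 672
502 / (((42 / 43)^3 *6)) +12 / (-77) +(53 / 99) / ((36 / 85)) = 222228233 / 2444904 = 90.89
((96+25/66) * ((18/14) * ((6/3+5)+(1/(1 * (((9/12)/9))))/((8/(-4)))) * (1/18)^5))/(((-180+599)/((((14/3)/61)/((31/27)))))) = 6361/609953880096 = 0.00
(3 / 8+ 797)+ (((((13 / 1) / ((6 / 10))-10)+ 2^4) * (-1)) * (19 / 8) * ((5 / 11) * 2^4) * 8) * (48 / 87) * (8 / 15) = -7523459 / 22968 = -327.56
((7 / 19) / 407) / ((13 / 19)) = 0.00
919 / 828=1.11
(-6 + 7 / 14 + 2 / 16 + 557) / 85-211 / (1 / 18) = -3791.51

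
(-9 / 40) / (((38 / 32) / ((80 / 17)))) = -0.89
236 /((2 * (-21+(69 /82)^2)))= -793432 /136443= -5.82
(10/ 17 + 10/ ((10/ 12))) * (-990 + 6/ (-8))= -424041/ 34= -12471.79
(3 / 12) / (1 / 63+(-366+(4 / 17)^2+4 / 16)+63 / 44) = -0.00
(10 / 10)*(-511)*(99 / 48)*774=-6525981 / 8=-815747.62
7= 7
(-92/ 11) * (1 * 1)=-92/ 11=-8.36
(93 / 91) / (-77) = -93 / 7007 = -0.01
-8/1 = -8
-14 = -14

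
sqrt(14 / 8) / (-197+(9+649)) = sqrt(7) / 922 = 0.00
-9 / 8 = -1.12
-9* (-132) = 1188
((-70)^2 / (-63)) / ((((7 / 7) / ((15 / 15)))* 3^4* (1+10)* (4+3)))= -100 / 8019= -0.01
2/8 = 1/4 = 0.25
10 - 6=4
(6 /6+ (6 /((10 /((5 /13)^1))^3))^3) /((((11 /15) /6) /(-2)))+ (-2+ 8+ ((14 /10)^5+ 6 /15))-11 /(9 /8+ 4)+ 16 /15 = -4064090227862241497 /717394382583450000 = -5.67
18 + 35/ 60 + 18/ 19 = 4453/ 228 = 19.53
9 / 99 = 1 / 11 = 0.09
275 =275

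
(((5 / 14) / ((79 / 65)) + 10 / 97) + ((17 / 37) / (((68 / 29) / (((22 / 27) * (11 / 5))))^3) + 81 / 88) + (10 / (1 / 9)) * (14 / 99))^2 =782939097836816107908428379010630729 / 3855678633067470081489380090250000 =203.06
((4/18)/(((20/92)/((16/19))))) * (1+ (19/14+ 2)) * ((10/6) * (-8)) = -179584/3591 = -50.01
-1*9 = -9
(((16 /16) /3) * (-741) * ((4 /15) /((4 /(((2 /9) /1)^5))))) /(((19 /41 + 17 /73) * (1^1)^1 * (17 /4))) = -23656672 /7844954895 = -0.00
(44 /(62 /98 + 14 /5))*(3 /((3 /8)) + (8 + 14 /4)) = 210210 /841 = 249.95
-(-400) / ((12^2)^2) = 25 / 1296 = 0.02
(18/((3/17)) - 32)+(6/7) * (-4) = 66.57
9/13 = 0.69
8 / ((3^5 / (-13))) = -104 / 243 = -0.43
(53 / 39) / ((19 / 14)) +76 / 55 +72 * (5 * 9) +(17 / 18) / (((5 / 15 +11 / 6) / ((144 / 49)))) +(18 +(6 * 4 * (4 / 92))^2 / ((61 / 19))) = 210206859296116 / 64441031655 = 3262.00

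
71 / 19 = 3.74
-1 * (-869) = 869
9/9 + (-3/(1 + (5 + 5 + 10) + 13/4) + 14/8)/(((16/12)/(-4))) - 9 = -4997/388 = -12.88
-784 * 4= -3136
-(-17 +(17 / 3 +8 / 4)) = 28 / 3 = 9.33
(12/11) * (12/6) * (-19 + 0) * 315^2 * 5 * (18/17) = -4072194000/187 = -21776438.50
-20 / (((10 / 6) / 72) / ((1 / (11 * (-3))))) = 288 / 11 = 26.18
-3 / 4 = -0.75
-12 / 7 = -1.71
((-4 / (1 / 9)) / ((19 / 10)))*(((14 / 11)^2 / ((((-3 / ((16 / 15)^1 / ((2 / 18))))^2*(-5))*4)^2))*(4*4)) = -924844032 / 7184375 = -128.73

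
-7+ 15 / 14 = -83 / 14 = -5.93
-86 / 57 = -1.51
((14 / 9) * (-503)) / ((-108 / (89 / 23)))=313369 / 11178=28.03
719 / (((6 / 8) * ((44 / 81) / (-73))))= -1417149 / 11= -128831.73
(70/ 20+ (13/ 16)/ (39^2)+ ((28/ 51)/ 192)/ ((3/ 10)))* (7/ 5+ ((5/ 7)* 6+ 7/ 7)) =335113/ 14280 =23.47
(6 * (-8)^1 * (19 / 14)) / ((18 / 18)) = -456 / 7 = -65.14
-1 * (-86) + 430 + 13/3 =1561/3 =520.33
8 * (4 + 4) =64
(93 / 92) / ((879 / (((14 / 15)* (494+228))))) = 78337 / 101085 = 0.77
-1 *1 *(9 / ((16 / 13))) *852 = -24921 / 4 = -6230.25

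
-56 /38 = -28 /19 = -1.47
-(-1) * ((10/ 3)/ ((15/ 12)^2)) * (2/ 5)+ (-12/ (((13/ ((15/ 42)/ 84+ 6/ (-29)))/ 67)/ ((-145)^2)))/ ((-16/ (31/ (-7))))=72934.50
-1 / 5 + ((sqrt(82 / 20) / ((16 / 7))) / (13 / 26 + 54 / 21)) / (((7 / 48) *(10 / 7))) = -1 / 5 + 147 *sqrt(410) / 2150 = 1.18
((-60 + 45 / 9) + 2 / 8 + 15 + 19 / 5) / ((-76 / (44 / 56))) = 7909 / 21280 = 0.37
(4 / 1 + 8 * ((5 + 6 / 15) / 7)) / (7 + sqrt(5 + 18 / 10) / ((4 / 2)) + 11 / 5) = 32752 / 29029 - 356 * sqrt(170) / 29029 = 0.97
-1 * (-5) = 5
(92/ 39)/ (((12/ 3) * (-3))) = -23/ 117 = -0.20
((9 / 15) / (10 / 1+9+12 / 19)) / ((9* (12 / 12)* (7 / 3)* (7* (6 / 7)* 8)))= 19 / 626640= 0.00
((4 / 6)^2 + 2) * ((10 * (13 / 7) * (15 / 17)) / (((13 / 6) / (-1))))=-2200 / 119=-18.49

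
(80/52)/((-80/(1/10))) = -1/520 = -0.00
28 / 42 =0.67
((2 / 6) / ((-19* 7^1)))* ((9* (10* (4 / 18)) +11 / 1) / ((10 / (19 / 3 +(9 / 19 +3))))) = -17329 / 227430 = -0.08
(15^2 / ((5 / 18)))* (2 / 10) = 162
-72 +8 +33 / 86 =-5471 / 86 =-63.62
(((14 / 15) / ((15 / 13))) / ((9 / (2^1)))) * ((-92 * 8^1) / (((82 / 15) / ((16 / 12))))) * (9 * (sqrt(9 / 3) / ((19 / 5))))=-535808 * sqrt(3) / 7011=-132.37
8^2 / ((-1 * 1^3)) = -64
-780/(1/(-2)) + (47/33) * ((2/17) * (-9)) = 291438/187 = 1558.49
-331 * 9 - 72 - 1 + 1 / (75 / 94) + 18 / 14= -1600967 / 525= -3049.46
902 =902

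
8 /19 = 0.42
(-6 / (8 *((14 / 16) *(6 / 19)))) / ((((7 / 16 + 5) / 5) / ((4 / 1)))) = -9.98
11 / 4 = 2.75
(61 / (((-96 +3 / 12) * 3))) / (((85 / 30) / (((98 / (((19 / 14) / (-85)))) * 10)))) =33476800 / 7277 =4600.36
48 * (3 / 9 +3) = 160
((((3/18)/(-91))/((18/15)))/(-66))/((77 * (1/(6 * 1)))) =5/2774772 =0.00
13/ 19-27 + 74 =906/ 19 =47.68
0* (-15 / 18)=0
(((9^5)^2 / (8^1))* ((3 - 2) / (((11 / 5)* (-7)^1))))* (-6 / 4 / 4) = 52301766015 / 4928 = 10613183.04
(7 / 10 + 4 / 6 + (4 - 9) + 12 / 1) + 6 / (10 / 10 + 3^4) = 8.44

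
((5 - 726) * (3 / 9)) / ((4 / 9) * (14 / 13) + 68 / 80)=-562380 / 3109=-180.89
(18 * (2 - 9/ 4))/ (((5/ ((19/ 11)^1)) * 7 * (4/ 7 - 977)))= 171/ 751850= 0.00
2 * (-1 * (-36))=72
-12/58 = -6/29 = -0.21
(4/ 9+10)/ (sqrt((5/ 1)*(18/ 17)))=47*sqrt(170)/ 135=4.54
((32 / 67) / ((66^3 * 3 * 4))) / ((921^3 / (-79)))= -79 / 5643087282799857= -0.00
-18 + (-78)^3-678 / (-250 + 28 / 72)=-2132230806 / 4493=-474567.28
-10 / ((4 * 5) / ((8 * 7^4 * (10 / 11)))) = -8730.91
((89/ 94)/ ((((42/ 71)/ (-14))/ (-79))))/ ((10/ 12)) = 499201/ 235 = 2124.26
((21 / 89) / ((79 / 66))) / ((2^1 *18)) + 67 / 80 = 474157 / 562480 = 0.84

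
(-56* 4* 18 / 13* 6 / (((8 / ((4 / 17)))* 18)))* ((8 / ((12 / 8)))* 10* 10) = -358400 / 221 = -1621.72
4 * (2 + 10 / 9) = 12.44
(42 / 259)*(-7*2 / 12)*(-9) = 63 / 37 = 1.70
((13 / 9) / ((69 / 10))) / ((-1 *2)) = -65 / 621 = -0.10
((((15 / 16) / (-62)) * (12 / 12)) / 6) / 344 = -5 / 682496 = -0.00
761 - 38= 723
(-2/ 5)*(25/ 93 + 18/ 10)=-1924/ 2325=-0.83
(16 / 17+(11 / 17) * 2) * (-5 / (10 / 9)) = -10.06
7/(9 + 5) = 1/2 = 0.50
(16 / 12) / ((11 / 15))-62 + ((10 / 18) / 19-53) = -212840 / 1881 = -113.15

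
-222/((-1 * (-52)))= -111/26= -4.27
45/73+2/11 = 641/803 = 0.80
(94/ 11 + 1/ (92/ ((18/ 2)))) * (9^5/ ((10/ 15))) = 1549504809/ 2024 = 765565.62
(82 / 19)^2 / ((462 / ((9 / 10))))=5043 / 138985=0.04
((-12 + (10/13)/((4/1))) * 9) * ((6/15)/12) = -921/260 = -3.54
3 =3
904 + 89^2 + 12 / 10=44131 / 5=8826.20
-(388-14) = -374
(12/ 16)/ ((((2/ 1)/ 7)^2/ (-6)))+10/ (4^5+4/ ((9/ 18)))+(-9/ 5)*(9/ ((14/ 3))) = -58.59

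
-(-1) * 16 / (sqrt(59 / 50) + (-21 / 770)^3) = 574992000 / 2090441979271 + 2834497600000 * sqrt(118) / 2090441979271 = 14.73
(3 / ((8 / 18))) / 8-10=-293 / 32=-9.16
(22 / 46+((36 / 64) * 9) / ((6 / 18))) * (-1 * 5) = -28825 / 368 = -78.33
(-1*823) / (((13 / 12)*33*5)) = -4.60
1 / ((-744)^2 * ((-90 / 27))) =-1 / 1845120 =-0.00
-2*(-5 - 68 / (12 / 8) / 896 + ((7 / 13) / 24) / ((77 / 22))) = 10.09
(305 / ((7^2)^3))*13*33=130845 / 117649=1.11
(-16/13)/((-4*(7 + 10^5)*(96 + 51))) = 4/191113377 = 0.00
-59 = -59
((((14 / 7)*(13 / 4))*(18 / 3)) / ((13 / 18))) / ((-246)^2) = 3 / 3362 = 0.00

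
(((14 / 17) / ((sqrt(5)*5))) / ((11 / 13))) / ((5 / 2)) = 364*sqrt(5) / 23375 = 0.03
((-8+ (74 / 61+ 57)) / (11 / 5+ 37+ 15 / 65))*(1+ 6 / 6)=398190 / 156343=2.55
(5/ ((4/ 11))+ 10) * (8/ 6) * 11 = 1045/ 3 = 348.33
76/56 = 19/14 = 1.36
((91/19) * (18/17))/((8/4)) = 819/323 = 2.54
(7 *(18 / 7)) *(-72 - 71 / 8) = -5823 / 4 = -1455.75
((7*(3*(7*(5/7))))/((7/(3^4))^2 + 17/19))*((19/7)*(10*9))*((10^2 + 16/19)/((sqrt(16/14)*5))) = 8061074235*sqrt(14)/56234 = 536361.95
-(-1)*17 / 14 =17 / 14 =1.21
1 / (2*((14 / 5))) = 5 / 28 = 0.18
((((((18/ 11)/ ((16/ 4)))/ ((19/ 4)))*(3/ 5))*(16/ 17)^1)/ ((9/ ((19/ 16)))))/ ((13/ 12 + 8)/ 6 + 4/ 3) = 432/ 191675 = 0.00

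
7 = 7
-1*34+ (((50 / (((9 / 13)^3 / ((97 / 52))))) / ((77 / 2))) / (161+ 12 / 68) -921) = -29375250815 / 30760884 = -954.95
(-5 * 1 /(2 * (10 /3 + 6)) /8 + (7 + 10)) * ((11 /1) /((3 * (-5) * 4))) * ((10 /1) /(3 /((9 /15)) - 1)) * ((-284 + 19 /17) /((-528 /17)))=-1740629 /24576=-70.83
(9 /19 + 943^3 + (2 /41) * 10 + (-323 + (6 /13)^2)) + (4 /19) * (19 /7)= 772782207119567 /921557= 838561485.75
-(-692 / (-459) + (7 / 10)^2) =-91691 / 45900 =-2.00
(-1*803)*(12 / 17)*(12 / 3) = -38544 / 17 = -2267.29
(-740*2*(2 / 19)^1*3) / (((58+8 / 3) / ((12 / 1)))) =-159840 / 1729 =-92.45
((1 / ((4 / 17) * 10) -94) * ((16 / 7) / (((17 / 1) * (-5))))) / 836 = 197 / 65450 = 0.00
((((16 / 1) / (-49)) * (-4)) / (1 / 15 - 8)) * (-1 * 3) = 2880 / 5831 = 0.49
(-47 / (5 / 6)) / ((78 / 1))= -47 / 65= -0.72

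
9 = 9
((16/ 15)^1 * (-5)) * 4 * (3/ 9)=-64/ 9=-7.11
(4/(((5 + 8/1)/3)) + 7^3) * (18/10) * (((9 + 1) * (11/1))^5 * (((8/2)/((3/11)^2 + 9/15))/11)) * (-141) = -9854219484450000/13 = -758016883419230.77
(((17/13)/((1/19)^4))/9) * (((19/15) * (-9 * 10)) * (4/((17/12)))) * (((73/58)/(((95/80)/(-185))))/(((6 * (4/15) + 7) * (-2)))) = -1126390467200/16211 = -69483095.87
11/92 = 0.12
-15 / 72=-5 / 24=-0.21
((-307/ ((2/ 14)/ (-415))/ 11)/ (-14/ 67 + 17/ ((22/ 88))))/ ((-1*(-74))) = 59752945/ 3697188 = 16.16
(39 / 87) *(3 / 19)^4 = 1053 / 3779309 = 0.00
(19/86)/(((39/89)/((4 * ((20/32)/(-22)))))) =-8455/147576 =-0.06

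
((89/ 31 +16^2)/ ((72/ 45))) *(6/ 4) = 120375/ 496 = 242.69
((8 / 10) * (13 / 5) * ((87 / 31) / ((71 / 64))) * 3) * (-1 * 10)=-1737216 / 11005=-157.86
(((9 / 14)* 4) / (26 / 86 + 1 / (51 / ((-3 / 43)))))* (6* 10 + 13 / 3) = 549.67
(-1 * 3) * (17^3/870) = -16.94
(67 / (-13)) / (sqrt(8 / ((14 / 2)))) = -4.82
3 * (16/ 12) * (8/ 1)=32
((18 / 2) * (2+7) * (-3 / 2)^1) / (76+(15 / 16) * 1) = -1944 / 1231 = -1.58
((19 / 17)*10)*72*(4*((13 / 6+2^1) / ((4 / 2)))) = 114000 / 17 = 6705.88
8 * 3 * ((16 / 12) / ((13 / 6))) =192 / 13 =14.77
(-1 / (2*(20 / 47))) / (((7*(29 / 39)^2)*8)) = -0.04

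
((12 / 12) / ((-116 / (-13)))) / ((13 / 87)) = 0.75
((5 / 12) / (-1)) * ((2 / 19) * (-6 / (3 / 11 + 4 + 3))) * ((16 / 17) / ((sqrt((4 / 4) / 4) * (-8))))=-11 / 1292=-0.01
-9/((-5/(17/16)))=153/80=1.91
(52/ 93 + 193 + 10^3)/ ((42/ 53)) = 1506.16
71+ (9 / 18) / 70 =9941 / 140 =71.01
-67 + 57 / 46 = -3025 / 46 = -65.76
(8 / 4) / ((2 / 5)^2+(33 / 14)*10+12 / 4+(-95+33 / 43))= -0.03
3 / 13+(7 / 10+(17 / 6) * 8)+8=12323 / 390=31.60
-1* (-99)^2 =-9801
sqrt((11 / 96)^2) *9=1.03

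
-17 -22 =-39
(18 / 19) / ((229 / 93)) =1674 / 4351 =0.38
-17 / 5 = -3.40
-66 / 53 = -1.25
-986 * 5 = -4930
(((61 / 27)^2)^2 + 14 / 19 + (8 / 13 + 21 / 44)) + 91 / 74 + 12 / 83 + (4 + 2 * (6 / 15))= 3020392948316327 / 88685885599740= 34.06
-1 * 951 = -951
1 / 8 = 0.12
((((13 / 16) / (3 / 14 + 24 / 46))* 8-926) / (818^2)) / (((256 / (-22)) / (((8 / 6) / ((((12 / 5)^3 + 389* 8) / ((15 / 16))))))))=1494411875 / 31724840600813568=0.00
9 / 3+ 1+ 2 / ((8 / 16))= 8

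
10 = 10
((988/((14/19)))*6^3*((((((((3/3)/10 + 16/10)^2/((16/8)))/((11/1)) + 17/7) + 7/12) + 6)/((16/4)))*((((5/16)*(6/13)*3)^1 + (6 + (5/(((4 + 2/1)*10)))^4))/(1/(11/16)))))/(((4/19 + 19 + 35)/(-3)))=-102535094912269/632832000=-162025.77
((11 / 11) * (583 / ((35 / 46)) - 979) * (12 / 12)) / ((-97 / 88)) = 655336 / 3395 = 193.03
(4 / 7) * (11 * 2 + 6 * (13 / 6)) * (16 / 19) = 320 / 19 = 16.84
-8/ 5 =-1.60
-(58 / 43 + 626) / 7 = -26976 / 301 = -89.62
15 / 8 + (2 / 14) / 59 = 6203 / 3304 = 1.88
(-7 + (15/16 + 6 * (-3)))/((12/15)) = -1925/64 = -30.08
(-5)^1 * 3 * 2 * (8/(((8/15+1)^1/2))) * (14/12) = -8400/23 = -365.22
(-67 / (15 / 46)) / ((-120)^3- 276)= 1541 / 12962070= 0.00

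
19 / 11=1.73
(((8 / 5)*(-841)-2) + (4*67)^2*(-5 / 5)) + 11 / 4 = -1463377 / 20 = -73168.85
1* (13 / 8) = 13 / 8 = 1.62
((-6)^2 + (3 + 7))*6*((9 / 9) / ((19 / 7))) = 1932 / 19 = 101.68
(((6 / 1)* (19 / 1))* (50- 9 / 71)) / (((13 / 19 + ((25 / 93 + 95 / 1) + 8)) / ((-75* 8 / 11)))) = -2983.28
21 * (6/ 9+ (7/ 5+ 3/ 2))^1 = 749/ 10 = 74.90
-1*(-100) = 100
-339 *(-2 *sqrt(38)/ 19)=678 *sqrt(38)/ 19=219.97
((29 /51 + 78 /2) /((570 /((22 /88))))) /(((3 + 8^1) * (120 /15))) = 1009 /5116320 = 0.00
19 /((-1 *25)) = -19 /25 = -0.76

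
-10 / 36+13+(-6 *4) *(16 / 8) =-635 / 18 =-35.28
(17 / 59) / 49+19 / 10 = 55099 / 28910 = 1.91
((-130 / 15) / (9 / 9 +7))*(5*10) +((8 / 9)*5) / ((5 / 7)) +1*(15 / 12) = -1681 / 36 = -46.69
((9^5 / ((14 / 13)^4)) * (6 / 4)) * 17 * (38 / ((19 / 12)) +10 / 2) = 2494331265231 / 76832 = 32464744.71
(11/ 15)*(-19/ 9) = -209/ 135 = -1.55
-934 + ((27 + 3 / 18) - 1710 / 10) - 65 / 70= -22654 / 21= -1078.76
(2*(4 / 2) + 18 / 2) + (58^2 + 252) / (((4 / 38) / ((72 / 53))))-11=2473450 / 53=46668.87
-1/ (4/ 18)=-9/ 2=-4.50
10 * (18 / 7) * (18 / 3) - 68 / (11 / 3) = 10452 / 77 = 135.74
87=87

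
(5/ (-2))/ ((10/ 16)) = -4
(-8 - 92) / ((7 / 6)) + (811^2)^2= 3028178396287 / 7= 432596913755.29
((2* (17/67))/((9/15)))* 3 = 170/67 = 2.54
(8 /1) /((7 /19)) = 152 /7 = 21.71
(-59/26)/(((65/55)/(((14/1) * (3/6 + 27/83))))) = -622391/28054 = -22.19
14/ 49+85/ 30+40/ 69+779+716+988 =800717/ 322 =2486.70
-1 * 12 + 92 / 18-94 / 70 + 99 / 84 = -8887 / 1260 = -7.05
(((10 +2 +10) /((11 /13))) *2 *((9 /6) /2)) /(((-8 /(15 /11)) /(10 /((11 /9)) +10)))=-14625 /121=-120.87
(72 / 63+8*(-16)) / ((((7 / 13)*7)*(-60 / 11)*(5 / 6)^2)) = 380952 / 42875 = 8.89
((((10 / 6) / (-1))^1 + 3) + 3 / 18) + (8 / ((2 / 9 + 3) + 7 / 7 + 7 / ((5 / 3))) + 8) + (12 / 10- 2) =36573 / 3790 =9.65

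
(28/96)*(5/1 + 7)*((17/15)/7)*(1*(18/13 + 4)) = 119/39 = 3.05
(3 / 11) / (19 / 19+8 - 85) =-3 / 836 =-0.00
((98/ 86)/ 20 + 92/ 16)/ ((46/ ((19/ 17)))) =47443/ 336260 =0.14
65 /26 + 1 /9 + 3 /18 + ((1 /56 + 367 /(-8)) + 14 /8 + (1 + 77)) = 9241 /252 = 36.67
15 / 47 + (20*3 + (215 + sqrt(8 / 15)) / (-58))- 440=-1045115 / 2726- sqrt(30) / 435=-383.40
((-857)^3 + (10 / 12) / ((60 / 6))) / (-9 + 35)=-581005655 / 24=-24208568.96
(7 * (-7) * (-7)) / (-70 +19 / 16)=-5488 / 1101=-4.98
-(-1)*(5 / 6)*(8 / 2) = 10 / 3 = 3.33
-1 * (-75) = 75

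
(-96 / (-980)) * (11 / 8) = 33 / 245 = 0.13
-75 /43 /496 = -75 /21328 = -0.00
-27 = -27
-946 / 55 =-17.20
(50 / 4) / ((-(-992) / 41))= 1025 / 1984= 0.52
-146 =-146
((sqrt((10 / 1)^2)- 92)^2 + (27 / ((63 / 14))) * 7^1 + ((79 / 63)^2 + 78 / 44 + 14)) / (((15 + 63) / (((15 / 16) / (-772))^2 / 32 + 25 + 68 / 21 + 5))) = 2018494932889333430377 / 698300288482148352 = 2890.58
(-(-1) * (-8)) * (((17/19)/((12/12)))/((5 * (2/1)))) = -68/95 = -0.72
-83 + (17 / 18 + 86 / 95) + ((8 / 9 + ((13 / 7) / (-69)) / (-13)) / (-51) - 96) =-177.17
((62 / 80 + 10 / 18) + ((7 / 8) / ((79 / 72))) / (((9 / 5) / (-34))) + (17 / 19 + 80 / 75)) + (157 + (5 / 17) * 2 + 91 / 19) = 1383488251 / 9186120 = 150.61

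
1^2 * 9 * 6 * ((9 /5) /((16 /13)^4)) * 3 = 127.08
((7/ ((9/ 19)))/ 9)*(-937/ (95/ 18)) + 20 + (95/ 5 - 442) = -31253/ 45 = -694.51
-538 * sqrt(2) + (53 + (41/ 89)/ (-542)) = 2556573/ 48238-538 * sqrt(2) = -707.85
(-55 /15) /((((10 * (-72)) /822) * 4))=1507 /1440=1.05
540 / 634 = 270 / 317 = 0.85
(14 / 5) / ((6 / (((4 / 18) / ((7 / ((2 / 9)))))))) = 4 / 1215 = 0.00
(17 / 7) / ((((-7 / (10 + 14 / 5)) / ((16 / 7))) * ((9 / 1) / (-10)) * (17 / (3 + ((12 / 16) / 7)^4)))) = 4917464 / 2470629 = 1.99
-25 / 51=-0.49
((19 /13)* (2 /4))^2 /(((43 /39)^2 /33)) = 107217 /7396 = 14.50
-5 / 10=-1 / 2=-0.50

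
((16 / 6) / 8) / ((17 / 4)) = 4 / 51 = 0.08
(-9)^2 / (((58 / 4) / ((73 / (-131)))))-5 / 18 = -3.39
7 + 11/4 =39/4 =9.75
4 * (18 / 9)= 8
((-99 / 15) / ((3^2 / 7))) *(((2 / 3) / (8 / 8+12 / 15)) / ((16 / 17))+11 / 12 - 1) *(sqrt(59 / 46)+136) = -87703 / 405 - 5159 *sqrt(2714) / 149040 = -218.35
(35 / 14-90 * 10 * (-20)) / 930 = 7201 / 372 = 19.36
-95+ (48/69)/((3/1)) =-6539/69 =-94.77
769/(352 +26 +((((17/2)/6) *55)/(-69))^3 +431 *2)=436533271488/703085404105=0.62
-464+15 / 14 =-6481 / 14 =-462.93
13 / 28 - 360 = -10067 / 28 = -359.54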